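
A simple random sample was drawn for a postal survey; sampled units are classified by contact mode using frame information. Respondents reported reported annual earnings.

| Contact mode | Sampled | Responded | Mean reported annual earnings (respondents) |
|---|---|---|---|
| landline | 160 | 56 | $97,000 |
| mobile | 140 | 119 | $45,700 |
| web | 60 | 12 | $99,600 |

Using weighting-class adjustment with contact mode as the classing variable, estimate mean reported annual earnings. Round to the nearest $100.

Response rates by class: landline 56/160 = 35%, mobile 119/140 = 85%, web 12/60 = 20%.
Weighting each respondent by the inverse class response rate inflates each class back to its sampled size, so the class weight is n_sampled:
  landline: 160 × 97,000 = 15,520,000
  mobile: 140 × 45,700 = 6,398,000
  web: 60 × 99,600 = 5,976,000
Adjusted estimate = 27,894,000 / 360 = 77483.3 → $77,500.

$77,500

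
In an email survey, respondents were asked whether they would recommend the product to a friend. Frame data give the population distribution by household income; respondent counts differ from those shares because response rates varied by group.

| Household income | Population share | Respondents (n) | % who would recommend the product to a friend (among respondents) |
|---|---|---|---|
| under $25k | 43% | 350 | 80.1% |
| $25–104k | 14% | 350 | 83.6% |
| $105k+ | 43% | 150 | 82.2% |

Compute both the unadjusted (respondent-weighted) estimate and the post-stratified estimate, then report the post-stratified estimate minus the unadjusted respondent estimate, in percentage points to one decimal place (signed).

Naive respondent-only estimate (weights = respondent counts):
  (350/850)×80.1 + (350/850)×83.6 + (150/850)×82.2 = 81.9118%
Post-stratifying to population shares instead:
  0.43×80.1 + 0.14×83.6 + 0.43×82.2 = 81.493%
Difference = 81.493 − 81.9118 = -0.4188 pp.

-0.4 percentage points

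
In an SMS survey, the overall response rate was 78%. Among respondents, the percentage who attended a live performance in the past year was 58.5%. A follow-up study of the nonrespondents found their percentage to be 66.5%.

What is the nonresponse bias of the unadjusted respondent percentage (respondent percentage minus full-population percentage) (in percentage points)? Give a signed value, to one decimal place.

Nonresponse fraction = 1 − 0.78 = 0.22.
Bias = (nonresponse fraction) × (respondent percentage − nonrespondent percentage)
     = 0.22 × (58.5 − 66.5) = 0.22 × -8 = -1.76.

-1.8 percentage points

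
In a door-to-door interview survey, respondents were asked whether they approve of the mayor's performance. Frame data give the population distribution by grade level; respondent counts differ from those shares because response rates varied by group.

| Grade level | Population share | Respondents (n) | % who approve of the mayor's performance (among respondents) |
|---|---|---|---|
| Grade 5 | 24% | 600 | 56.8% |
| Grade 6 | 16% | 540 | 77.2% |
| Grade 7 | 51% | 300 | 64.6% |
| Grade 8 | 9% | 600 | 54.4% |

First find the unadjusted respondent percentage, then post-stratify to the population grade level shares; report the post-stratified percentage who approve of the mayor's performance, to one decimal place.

Without adjustment, the pooled respondent share is:
  (600/2040)×56.8 + (540/2040)×77.2 + (300/2040)×64.6 + (600/2040)×54.4 = 62.6412%
Post-stratified estimate weights by population shares:
  0.24×56.8 + 0.16×77.2 + 0.51×64.6 + 0.09×54.4 = 63.826%

63.8%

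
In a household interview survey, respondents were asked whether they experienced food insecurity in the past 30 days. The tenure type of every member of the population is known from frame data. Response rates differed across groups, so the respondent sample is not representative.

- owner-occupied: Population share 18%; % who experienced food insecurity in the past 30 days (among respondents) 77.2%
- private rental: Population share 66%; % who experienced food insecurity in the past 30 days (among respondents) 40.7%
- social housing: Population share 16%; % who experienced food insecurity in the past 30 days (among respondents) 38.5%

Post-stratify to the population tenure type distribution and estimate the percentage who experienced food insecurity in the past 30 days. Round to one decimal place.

46.9%

Each cell contributes population-share × respondent value:
  owner-occupied: 0.18 × 77.2 = 13.896
  private rental: 0.66 × 40.7 = 26.862
  social housing: 0.16 × 38.5 = 6.16
Post-stratified estimate = 46.918 → 46.9%.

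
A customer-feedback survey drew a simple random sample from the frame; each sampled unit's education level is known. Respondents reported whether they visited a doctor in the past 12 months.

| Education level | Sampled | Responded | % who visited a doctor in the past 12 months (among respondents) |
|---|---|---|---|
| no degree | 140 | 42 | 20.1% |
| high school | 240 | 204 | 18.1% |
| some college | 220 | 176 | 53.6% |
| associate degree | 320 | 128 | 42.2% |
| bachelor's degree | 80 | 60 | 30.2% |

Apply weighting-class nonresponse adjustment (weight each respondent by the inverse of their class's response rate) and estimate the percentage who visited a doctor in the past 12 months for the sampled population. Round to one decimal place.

Response rates by class: no degree 42/140 = 30%, high school 204/240 = 85%, some college 176/220 = 80%, associate degree 128/320 = 40%, bachelor's degree 60/80 = 75%.
Each respondent's weight = sampled/responded in their class; summing within a class gives n_sampled, so:
  no degree: 140 × 20.1 = 2814
  high school: 240 × 18.1 = 4344
  some college: 220 × 53.6 = 11,792
  associate degree: 320 × 42.2 = 13,504
  bachelor's degree: 80 × 30.2 = 2416
Adjusted estimate = 34,870 / 1,000 = 34.87 → 34.9%.

34.9%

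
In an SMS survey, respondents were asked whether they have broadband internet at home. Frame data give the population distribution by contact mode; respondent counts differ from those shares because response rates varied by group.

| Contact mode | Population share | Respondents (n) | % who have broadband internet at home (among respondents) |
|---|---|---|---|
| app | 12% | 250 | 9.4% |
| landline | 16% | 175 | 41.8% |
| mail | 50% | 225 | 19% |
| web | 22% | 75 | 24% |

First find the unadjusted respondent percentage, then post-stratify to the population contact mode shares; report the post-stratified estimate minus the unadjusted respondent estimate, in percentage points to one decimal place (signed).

+0.9 percentage points

Unadjusted (pooled respondent) estimate weights by respondent counts:
  (250/725)×9.4 + (175/725)×41.8 + (225/725)×19 + (75/725)×24 = 21.7103%
Post-stratifying to population shares instead:
  0.12×9.4 + 0.16×41.8 + 0.5×19 + 0.22×24 = 22.596%
Difference = 22.596 − 21.7103 = 0.8857 pp.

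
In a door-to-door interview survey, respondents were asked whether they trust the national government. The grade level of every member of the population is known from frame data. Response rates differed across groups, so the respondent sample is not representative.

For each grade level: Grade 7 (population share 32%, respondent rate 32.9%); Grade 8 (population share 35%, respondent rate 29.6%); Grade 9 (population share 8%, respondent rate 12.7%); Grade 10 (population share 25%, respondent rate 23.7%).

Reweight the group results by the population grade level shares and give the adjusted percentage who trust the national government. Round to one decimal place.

Each cell contributes population-share × respondent value:
  Grade 7: 0.32 × 32.9 = 10.528
  Grade 8: 0.35 × 29.6 = 10.36
  Grade 9: 0.08 × 12.7 = 1.016
  Grade 10: 0.25 × 23.7 = 5.925
Post-stratified estimate = 27.829 → 27.8%.

27.8%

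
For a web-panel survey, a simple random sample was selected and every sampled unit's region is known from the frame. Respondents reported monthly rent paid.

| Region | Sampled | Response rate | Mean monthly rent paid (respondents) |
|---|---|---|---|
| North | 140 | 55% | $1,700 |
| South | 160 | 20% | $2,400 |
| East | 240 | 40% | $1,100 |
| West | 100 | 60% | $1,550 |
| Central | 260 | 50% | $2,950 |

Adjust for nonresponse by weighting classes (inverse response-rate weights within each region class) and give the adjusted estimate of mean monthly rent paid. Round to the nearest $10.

Inverse-response-rate weighting restores each class to its sampled count, so class totals weight by n_sampled:
  North: 140 × 1700 = 238,000
  South: 160 × 2400 = 384,000
  East: 240 × 1100 = 264,000
  West: 100 × 1550 = 155,000
  Central: 260 × 2950 = 767,000
Adjusted estimate = 1,808,000 / 900 = 2008.89 → $2,010.

$2,010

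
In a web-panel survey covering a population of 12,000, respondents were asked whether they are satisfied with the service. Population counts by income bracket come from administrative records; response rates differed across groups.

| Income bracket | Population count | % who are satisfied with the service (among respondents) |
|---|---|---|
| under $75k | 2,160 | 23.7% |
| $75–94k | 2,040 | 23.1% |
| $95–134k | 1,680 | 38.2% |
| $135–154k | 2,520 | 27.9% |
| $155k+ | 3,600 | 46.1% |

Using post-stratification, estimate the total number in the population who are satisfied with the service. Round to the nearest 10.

Each cell contributes its population count × the respondent rate:
  under $75k: 2,160 × 23.7% = 511.92
  $75–94k: 2,040 × 23.1% = 471.24
  $95–134k: 1,680 × 38.2% = 641.76
  $135–154k: 2,520 × 27.9% = 703.08
  $155k+: 3,600 × 46.1% = 1659.6
Estimated total = 3987.6 → 3,990.

3,990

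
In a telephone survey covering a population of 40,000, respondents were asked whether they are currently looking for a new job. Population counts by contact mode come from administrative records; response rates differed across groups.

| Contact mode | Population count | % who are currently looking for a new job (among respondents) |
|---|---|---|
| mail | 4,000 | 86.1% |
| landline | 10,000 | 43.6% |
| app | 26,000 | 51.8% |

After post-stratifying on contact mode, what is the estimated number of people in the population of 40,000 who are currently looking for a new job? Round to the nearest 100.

Apply each group's respondent rate to its population count:
  mail: 4,000 × 86.1% = 3444
  landline: 10,000 × 43.6% = 4360
  app: 26,000 × 51.8% = 13,468
Estimated total = 21,272 → 21,300.

21,300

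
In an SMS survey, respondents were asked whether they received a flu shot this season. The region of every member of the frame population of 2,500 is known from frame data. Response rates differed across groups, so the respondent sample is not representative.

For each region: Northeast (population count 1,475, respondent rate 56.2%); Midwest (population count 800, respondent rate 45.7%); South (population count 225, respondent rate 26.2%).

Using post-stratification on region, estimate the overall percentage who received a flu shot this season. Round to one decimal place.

50.1%

Weight each group's respondent value by its population share:
  Northeast: (1,475/2,500) × 56.2 = 33.158
  Midwest: (800/2,500) × 45.7 = 14.624
  South: (225/2,500) × 26.2 = 2.358
Post-stratified estimate = 50.14 → 50.1%.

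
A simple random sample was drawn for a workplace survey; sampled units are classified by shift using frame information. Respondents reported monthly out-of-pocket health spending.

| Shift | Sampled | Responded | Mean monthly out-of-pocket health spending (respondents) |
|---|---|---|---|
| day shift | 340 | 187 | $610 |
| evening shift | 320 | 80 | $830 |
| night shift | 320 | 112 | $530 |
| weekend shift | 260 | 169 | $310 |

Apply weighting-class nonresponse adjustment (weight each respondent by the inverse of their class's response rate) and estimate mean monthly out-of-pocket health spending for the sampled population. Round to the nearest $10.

$580

Class response rates: day shift 187/340 = 55%, evening shift 80/320 = 25%, night shift 112/320 = 35%, weekend shift 169/260 = 65%.
With weight = n_sampled/n_responded per class, the weighted class total is n_sampled:
  day shift: 340 × 610 = 207,400
  evening shift: 320 × 830 = 265,600
  night shift: 320 × 530 = 169,600
  weekend shift: 260 × 310 = 80,600
Adjusted estimate = 723,200 / 1,240 = 583.226 → $580.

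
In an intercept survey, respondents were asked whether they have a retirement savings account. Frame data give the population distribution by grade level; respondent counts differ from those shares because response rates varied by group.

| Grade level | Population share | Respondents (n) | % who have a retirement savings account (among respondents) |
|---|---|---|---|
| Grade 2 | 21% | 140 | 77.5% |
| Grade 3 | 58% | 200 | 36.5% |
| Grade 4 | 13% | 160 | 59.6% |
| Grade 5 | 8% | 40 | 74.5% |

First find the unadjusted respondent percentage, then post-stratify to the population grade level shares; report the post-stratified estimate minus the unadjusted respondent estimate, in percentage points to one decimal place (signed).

Without adjustment, the pooled respondent share is:
  (140/540)×77.5 + (200/540)×36.5 + (160/540)×59.6 + (40/540)×74.5 = 56.7889%
Post-stratified estimate weights by population shares:
  0.21×77.5 + 0.58×36.5 + 0.13×59.6 + 0.08×74.5 = 51.153%
Difference = 51.153 − 56.7889 = -5.6359 pp.

-5.6 percentage points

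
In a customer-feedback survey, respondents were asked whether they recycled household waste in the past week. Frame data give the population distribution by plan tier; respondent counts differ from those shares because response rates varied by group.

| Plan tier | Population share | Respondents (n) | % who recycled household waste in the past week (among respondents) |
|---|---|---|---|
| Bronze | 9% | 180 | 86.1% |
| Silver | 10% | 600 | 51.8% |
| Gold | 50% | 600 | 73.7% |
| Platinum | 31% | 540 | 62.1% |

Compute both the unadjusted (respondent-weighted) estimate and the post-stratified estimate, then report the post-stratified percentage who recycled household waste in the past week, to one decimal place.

69.0%

Naive respondent-only estimate (weights = respondent counts):
  (180/1920)×86.1 + (600/1920)×51.8 + (600/1920)×73.7 + (540/1920)×62.1 = 64.7562%
Post-stratifying to population shares instead:
  0.09×86.1 + 0.1×51.8 + 0.5×73.7 + 0.31×62.1 = 69.03%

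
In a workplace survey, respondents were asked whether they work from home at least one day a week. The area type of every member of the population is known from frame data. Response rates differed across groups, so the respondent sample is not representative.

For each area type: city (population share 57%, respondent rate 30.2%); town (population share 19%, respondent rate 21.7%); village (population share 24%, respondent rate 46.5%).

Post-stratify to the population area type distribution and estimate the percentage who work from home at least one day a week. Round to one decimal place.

Weight each group's respondent value by its population share:
  city: 0.57 × 30.2 = 17.214
  town: 0.19 × 21.7 = 4.123
  village: 0.24 × 46.5 = 11.16
Post-stratified estimate = 32.497 → 32.5%.

32.5%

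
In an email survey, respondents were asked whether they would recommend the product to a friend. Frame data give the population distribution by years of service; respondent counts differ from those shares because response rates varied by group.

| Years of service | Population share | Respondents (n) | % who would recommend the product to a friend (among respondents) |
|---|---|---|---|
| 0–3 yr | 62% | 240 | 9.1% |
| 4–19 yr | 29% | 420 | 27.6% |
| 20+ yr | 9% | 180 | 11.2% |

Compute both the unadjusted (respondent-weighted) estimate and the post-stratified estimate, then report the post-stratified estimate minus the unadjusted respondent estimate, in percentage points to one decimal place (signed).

Naive respondent-only estimate (weights = respondent counts):
  (240/840)×9.1 + (420/840)×27.6 + (180/840)×11.2 = 18.8%
Post-stratifying to population shares instead:
  0.62×9.1 + 0.29×27.6 + 0.09×11.2 = 14.654%
Difference = 14.654 − 18.8 = -4.146 pp.

-4.1 percentage points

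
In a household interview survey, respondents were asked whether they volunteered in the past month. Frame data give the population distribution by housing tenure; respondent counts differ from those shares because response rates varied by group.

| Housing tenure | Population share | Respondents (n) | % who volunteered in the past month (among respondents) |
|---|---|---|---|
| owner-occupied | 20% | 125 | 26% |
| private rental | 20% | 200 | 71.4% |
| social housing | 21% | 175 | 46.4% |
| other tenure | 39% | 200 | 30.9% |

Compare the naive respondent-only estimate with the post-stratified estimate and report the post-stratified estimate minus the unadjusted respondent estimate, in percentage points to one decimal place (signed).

-4.2 percentage points

Unadjusted (pooled respondent) estimate weights by respondent counts:
  (125/700)×26 + (200/700)×71.4 + (175/700)×46.4 + (200/700)×30.9 = 45.4714%
Post-stratified estimate weights by population shares:
  0.2×26 + 0.2×71.4 + 0.21×46.4 + 0.39×30.9 = 41.275%
Difference = 41.275 − 45.4714 = -4.1964 pp.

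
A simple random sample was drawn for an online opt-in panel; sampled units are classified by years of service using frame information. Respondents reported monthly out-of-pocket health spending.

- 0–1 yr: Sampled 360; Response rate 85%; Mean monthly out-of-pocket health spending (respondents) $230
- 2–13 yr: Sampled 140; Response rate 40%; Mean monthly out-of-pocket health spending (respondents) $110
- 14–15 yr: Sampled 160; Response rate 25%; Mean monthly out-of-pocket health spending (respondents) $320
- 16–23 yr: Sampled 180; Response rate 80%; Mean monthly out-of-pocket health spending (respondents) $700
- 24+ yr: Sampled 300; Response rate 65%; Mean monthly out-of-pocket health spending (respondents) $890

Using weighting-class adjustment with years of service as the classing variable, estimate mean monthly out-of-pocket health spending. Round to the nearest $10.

With weight = n_sampled/n_responded per class, the weighted class total is n_sampled:
  0–1 yr: 360 × 230 = 82,800
  2–13 yr: 140 × 110 = 15,400
  14–15 yr: 160 × 320 = 51,200
  16–23 yr: 180 × 700 = 126,000
  24+ yr: 300 × 890 = 267,000
Adjusted estimate = 542,400 / 1,140 = 475.789 → $480.

$480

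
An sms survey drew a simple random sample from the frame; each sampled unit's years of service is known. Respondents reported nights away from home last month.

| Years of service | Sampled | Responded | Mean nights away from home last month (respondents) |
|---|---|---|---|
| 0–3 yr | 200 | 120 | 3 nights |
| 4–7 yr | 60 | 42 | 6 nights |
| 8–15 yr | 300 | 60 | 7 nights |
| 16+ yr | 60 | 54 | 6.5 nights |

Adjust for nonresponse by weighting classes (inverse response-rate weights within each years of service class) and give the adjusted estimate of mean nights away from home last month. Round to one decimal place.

5.6

Response rates by class: 0–3 yr 120/200 = 60%, 4–7 yr 42/60 = 70%, 8–15 yr 60/300 = 20%, 16+ yr 54/60 = 90%.
Inverse-response-rate weighting restores each class to its sampled count, so class totals weight by n_sampled:
  0–3 yr: 200 × 3 = 600
  4–7 yr: 60 × 6 = 360
  8–15 yr: 300 × 7 = 2100
  16+ yr: 60 × 6.5 = 390
Adjusted estimate = 3450 / 620 = 5.56452 → 5.6.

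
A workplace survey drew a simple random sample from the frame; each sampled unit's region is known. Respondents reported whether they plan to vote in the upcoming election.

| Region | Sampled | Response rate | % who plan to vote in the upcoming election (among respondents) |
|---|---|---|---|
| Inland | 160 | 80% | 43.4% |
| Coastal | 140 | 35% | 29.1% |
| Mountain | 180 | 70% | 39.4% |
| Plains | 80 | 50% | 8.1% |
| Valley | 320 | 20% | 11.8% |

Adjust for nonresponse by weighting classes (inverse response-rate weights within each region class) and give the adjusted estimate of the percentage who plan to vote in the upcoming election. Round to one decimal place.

25.6%

Inverse-response-rate weighting restores each class to its sampled count, so class totals weight by n_sampled:
  Inland: 160 × 43.4 = 6944
  Coastal: 140 × 29.1 = 4074
  Mountain: 180 × 39.4 = 7092
  Plains: 80 × 8.1 = 648
  Valley: 320 × 11.8 = 3776
Adjusted estimate = 22,534 / 880 = 25.6068 → 25.6%.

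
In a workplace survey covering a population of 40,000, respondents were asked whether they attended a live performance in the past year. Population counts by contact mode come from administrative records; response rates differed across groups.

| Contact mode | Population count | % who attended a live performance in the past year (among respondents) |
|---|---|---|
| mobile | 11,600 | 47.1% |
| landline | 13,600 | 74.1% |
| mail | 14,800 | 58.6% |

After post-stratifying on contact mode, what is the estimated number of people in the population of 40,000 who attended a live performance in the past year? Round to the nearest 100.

Each cell contributes its population count × the respondent rate:
  mobile: 11,600 × 47.1% = 5463.6
  landline: 13,600 × 74.1% = 10077.6
  mail: 14,800 × 58.6% = 8672.8
Estimated total = 24,214 → 24,200.

24,200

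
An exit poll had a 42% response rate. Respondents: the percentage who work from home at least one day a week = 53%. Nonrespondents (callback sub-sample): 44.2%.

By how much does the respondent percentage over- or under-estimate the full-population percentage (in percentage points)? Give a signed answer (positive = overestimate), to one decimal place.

Nonresponse fraction = 1 − 0.42 = 0.58.
Bias = (nonresponse fraction) × (respondent percentage − nonrespondent percentage)
     = 0.58 × (53 − 44.2) = 0.58 × 8.8 = 5.104.

+5.1 percentage points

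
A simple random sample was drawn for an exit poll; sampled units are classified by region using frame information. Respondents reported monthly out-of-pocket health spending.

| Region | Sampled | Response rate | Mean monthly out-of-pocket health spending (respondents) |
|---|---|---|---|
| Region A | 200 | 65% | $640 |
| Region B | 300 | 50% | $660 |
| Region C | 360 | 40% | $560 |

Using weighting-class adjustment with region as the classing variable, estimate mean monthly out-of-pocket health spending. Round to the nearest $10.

Weighting each respondent by the inverse class response rate inflates each class back to its sampled size, so the class weight is n_sampled:
  Region A: 200 × 640 = 128,000
  Region B: 300 × 660 = 198,000
  Region C: 360 × 560 = 201,600
Adjusted estimate = 527,600 / 860 = 613.488 → $610.

$610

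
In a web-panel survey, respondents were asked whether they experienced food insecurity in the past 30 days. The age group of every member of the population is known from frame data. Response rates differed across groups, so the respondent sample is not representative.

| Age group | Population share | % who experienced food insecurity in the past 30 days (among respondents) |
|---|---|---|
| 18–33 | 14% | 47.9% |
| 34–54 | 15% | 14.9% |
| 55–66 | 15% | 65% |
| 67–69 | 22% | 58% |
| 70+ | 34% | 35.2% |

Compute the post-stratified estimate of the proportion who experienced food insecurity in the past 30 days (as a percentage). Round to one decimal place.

Weight each group's respondent value by its population share:
  18–33: 0.14 × 47.9 = 6.706
  34–54: 0.15 × 14.9 = 2.235
  55–66: 0.15 × 65 = 9.75
  67–69: 0.22 × 58 = 12.76
  70+: 0.34 × 35.2 = 11.968
Post-stratified estimate = 43.419 → 43.4%.

43.4%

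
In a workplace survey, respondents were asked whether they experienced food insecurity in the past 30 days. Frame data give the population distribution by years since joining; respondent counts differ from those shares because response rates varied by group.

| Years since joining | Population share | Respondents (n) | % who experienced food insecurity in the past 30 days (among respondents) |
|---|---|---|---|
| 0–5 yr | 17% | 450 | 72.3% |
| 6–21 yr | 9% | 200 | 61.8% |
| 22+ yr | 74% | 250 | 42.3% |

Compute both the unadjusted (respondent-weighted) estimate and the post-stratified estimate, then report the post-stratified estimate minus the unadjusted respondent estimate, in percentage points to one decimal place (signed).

Unadjusted (pooled respondent) estimate weights by respondent counts:
  (450/900)×72.3 + (200/900)×61.8 + (250/900)×42.3 = 61.6333%
Post-stratifying to population shares instead:
  0.17×72.3 + 0.09×61.8 + 0.74×42.3 = 49.155%
Difference = 49.155 − 61.6333 = -12.4783 pp.

-12.5 percentage points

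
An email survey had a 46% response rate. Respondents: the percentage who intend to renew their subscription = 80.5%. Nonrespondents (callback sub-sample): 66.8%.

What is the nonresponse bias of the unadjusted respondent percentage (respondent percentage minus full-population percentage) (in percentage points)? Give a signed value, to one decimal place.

Nonresponse fraction = 1 − 0.46 = 0.54.
Bias = (nonresponse fraction) × (respondent percentage − nonrespondent percentage)
     = 0.54 × (80.5 − 66.8) = 0.54 × 13.7 = 7.398.

+7.4 percentage points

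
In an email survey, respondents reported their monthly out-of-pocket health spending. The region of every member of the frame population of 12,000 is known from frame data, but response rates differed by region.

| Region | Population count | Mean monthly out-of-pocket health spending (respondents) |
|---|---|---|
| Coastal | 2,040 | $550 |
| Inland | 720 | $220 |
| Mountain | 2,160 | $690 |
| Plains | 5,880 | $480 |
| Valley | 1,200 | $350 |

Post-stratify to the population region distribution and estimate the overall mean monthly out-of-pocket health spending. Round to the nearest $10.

Post-stratification weights by population share, not respondent share:
  Coastal: (2,040/12,000) × 550 = 93.5
  Inland: (720/12,000) × 220 = 13.2
  Mountain: (2,160/12,000) × 690 = 124.2
  Plains: (5,880/12,000) × 480 = 235.2
  Valley: (1,200/12,000) × 350 = 35
Post-stratified estimate = 501.1 → $500.

$500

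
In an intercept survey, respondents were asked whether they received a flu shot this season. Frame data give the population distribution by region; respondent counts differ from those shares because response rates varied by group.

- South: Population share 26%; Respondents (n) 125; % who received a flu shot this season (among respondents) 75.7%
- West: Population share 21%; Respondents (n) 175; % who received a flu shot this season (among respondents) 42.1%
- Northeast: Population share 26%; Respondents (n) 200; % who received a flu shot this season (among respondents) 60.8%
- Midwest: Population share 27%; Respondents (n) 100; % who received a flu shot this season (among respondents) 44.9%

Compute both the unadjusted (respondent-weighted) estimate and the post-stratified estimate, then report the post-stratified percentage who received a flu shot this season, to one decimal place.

Unadjusted (pooled respondent) estimate weights by respondent counts:
  (125/600)×75.7 + (175/600)×42.1 + (200/600)×60.8 + (100/600)×44.9 = 55.8%
Reweighting by population region shares:
  0.26×75.7 + 0.21×42.1 + 0.26×60.8 + 0.27×44.9 = 56.454%

56.5%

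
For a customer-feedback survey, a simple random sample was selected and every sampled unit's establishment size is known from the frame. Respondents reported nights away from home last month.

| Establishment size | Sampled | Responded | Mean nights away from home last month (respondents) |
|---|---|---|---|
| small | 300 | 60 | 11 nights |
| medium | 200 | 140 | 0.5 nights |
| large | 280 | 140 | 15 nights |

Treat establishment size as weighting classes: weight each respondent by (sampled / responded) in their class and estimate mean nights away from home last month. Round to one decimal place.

9.7

Response rates by class: small 60/300 = 20%, medium 140/200 = 70%, large 140/280 = 50%.
Each respondent's weight = sampled/responded in their class; summing within a class gives n_sampled, so:
  small: 300 × 11 = 3300
  medium: 200 × 0.5 = 100
  large: 280 × 15 = 4200
Adjusted estimate = 7600 / 780 = 9.74359 → 9.7.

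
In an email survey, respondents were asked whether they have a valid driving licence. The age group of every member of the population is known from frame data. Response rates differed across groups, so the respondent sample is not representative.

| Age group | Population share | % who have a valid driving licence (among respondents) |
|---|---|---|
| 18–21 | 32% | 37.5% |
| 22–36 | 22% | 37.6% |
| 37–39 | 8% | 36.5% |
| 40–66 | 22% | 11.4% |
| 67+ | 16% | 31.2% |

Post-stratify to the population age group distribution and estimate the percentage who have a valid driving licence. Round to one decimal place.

30.7%

Reweight to the known age group distribution:
  18–21: 0.32 × 37.5 = 12
  22–36: 0.22 × 37.6 = 8.272
  37–39: 0.08 × 36.5 = 2.92
  40–66: 0.22 × 11.4 = 2.508
  67+: 0.16 × 31.2 = 4.992
Post-stratified estimate = 30.692 → 30.7%.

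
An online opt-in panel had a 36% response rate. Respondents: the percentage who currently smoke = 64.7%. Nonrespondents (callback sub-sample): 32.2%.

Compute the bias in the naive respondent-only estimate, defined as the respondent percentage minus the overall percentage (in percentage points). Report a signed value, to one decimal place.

+20.8 percentage points

Nonresponse fraction = 1 − 0.36 = 0.64.
Bias = (nonresponse fraction) × (respondent percentage − nonrespondent percentage)
     = 0.64 × (64.7 − 32.2) = 0.64 × 32.5 = 20.8.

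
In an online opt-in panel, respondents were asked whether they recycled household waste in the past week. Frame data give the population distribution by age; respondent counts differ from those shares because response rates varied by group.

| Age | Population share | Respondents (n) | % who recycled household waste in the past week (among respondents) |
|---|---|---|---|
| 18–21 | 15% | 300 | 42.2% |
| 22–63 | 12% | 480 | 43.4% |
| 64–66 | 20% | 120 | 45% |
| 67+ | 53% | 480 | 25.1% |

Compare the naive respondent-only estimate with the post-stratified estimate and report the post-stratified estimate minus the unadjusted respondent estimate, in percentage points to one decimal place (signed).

Naive respondent-only estimate (weights = respondent counts):
  (300/1380)×42.2 + (480/1380)×43.4 + (120/1380)×45 + (480/1380)×25.1 = 36.913%
Post-stratified estimate weights by population shares:
  0.15×42.2 + 0.12×43.4 + 0.2×45 + 0.53×25.1 = 33.841%
Difference = 33.841 − 36.913 = -3.072 pp.

-3.1 percentage points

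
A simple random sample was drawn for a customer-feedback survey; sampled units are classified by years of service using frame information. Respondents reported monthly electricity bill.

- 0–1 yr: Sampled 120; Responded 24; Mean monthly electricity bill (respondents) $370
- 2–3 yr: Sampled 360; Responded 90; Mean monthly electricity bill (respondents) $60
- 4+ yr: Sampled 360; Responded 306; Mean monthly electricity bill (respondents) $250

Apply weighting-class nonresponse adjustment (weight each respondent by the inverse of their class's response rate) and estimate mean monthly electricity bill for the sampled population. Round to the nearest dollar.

$186

Response rates by class: 0–1 yr 24/120 = 20%, 2–3 yr 90/360 = 25%, 4+ yr 306/360 = 85%.
Inverse-response-rate weighting restores each class to its sampled count, so class totals weight by n_sampled:
  0–1 yr: 120 × 370 = 44,400
  2–3 yr: 360 × 60 = 21,600
  4+ yr: 360 × 250 = 90,000
Adjusted estimate = 156,000 / 840 = 185.714 → $186.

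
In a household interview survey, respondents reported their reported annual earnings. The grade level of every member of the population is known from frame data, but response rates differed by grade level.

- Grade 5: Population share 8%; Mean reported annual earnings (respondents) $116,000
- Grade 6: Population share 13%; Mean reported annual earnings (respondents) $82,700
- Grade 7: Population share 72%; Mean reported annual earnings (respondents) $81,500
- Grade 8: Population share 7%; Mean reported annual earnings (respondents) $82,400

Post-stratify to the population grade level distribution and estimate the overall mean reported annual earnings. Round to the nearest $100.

$84,500

Post-stratification weights by population share, not respondent share:
  Grade 5: 0.08 × 116,000 = 9280
  Grade 6: 0.13 × 82,700 = 10,751
  Grade 7: 0.72 × 81,500 = 58,680
  Grade 8: 0.07 × 82,400 = 5768
Post-stratified estimate = 84,479 → $84,500.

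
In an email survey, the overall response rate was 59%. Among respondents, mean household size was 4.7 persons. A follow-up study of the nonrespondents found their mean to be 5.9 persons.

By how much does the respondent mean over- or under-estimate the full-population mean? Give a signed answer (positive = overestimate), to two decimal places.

-0.49

Nonresponse fraction = 1 − 0.59 = 0.41.
Bias = (nonresponse fraction) × (respondent mean − nonrespondent mean)
     = 0.41 × (4.7 − 5.9) = 0.41 × -1.2 = -0.492.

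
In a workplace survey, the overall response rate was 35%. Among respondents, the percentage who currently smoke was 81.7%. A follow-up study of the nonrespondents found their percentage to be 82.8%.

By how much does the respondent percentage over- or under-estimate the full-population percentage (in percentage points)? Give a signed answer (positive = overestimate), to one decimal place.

-0.7 percentage points

Nonresponse fraction = 1 − 0.35 = 0.65.
Bias = (nonresponse fraction) × (respondent percentage − nonrespondent percentage)
     = 0.65 × (81.7 − 82.8) = 0.65 × -1.1 = -0.715.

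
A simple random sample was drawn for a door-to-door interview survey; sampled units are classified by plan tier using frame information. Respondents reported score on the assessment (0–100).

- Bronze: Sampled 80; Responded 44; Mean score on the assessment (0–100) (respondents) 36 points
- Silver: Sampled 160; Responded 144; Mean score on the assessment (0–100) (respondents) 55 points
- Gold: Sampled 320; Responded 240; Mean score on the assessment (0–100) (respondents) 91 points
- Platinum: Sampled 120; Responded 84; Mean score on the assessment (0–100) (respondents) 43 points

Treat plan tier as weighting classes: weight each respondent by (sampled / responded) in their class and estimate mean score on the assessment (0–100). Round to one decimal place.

Class response rates: Bronze 44/80 = 55%, Silver 144/160 = 90%, Gold 240/320 = 75%, Platinum 84/120 = 70%.
Each respondent's weight = sampled/responded in their class; summing within a class gives n_sampled, so:
  Bronze: 80 × 36 = 2880
  Silver: 160 × 55 = 8800
  Gold: 320 × 91 = 29,120
  Platinum: 120 × 43 = 5160
Adjusted estimate = 45,960 / 680 = 67.5882 → 67.6.

67.6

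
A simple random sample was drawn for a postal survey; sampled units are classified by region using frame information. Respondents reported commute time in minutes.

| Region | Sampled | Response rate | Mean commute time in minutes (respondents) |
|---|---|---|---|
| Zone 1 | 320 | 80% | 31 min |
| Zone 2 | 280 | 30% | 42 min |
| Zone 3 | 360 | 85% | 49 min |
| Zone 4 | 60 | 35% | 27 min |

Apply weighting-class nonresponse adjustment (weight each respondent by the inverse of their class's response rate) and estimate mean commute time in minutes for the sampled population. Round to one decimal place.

40.1

Weighting each respondent by the inverse class response rate inflates each class back to its sampled size, so the class weight is n_sampled:
  Zone 1: 320 × 31 = 9920
  Zone 2: 280 × 42 = 11,760
  Zone 3: 360 × 49 = 17,640
  Zone 4: 60 × 27 = 1620
Adjusted estimate = 40,940 / 1,020 = 40.1373 → 40.1.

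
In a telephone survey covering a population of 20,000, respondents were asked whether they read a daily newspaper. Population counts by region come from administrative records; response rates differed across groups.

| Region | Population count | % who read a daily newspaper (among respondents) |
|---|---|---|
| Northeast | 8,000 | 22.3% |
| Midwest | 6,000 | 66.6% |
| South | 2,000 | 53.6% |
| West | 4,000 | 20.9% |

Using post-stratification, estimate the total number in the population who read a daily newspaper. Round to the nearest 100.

7,700

Each cell contributes its population count × the respondent rate:
  Northeast: 8,000 × 22.3% = 1784
  Midwest: 6,000 × 66.6% = 3996
  South: 2,000 × 53.6% = 1072
  West: 4,000 × 20.9% = 836
Estimated total = 7688 → 7,700.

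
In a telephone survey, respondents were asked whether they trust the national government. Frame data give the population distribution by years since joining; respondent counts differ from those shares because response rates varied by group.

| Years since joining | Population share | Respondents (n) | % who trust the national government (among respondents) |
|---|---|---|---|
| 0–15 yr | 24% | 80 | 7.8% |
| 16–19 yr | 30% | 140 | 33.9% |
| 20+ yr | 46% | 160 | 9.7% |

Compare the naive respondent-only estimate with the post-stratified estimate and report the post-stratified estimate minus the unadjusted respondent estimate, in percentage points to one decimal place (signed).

Without adjustment, the pooled respondent share is:
  (80/380)×7.8 + (140/380)×33.9 + (160/380)×9.7 = 18.2158%
Reweighting by population years since joining shares:
  0.24×7.8 + 0.3×33.9 + 0.46×9.7 = 16.504%
Difference = 16.504 − 18.2158 = -1.7118 pp.

-1.7 percentage points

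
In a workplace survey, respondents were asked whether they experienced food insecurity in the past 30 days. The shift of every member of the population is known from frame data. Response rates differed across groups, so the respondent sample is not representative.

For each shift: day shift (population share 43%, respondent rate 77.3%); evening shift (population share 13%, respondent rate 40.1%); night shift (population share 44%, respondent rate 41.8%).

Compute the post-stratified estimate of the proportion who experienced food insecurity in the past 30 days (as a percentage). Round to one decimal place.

56.8%

Each cell contributes population-share × respondent value:
  day shift: 0.43 × 77.3 = 33.239
  evening shift: 0.13 × 40.1 = 5.213
  night shift: 0.44 × 41.8 = 18.392
Post-stratified estimate = 56.844 → 56.8%.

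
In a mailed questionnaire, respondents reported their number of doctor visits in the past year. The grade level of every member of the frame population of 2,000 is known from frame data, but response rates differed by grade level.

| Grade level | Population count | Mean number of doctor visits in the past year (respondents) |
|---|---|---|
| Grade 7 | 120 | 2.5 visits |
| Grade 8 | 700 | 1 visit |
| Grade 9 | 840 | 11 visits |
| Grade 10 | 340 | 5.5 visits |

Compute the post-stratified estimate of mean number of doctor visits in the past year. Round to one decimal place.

6.1

Each cell contributes population-share × respondent value:
  Grade 7: (120/2,000) × 2.5 = 0.15
  Grade 8: (700/2,000) × 1 = 0.35
  Grade 9: (840/2,000) × 11 = 4.62
  Grade 10: (340/2,000) × 5.5 = 0.935
Post-stratified estimate = 6.055 → 6.1.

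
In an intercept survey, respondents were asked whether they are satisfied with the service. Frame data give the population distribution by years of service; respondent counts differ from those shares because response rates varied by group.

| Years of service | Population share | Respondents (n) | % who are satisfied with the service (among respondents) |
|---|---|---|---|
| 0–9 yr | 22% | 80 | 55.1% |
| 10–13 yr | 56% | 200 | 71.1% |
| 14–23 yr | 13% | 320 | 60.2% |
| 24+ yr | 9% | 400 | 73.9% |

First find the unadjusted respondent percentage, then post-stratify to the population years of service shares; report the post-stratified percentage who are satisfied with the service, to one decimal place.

Naive respondent-only estimate (weights = respondent counts):
  (80/1000)×55.1 + (200/1000)×71.1 + (320/1000)×60.2 + (400/1000)×73.9 = 67.452%
Post-stratifying to population shares instead:
  0.22×55.1 + 0.56×71.1 + 0.13×60.2 + 0.09×73.9 = 66.415%

66.4%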